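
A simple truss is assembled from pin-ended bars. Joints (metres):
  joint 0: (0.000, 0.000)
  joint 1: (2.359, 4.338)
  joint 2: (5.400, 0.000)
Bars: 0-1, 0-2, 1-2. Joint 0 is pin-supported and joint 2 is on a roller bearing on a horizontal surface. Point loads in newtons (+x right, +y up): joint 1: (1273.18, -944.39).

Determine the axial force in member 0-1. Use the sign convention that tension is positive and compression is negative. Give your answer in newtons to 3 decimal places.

N=3 nodes, M=3 members, R=3 reactions → 2N=6, M+R=6
member 0 (0-1): L=4.9379, (cx,cy)=(0.4777,0.8785)
member 1 (0-2): L=5.4000, (cx,cy)=(1.0000,0.0000)
member 2 (1-2): L=5.2977, (cx,cy)=(0.5740,-0.8188)
solve A·x = −loads:
  F[0-1] = +558.8537 N (tension)
  F[0-2] = +1006.1984 N (tension)
  F[1-2] = -1752.8989 N (compression)
  Rx@0 = -1273.1800 N
  Ry@0 = -490.9565 N
  Ry@2 = +1435.3465 N

558.854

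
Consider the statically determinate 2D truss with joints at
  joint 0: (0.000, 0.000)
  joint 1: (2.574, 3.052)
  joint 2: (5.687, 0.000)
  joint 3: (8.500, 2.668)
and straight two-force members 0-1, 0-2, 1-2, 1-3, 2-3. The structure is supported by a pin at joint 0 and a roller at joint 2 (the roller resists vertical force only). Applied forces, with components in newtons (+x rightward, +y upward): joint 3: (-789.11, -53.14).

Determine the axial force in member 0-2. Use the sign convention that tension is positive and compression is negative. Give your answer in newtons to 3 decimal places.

N=4 nodes, M=5 members, R=3 reactions → 2N=8, M+R=8
member 0 (0-1): L=3.9925, (cx,cy)=(0.6447,0.7644)
member 1 (0-2): L=5.6870, (cx,cy)=(1.0000,0.0000)
member 2 (1-2): L=4.3595, (cx,cy)=(0.7141,-0.7001)
member 3 (1-3): L=5.9384, (cx,cy)=(0.9979,-0.0647)
member 4 (2-3): L=3.8770, (cx,cy)=(0.7256,0.6882)
solve A·x = −loads:
  F[0-1] = -449.9013 N (compression)
  F[0-2] = -499.0558 N (compression)
  F[1-2] = +554.7732 N (tension)
  F[1-3] = -687.6393 N (compression)
  F[2-3] = -141.8352 N (compression)
  Rx@0 = +789.1100 N
  Ry@0 = +343.9182 N
  Ry@2 = -290.7782 N

-499.056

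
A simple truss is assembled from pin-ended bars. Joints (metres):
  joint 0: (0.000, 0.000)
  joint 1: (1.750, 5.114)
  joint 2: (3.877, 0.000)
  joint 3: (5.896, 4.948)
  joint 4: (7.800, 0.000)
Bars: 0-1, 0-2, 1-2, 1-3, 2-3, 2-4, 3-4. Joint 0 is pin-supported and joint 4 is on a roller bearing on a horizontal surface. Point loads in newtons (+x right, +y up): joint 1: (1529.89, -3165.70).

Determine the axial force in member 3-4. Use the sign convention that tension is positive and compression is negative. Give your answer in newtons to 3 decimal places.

N=5 nodes, M=7 members, R=3 reactions → 2N=10, M+R=10
member 0 (0-1): L=5.4051, (cx,cy)=(0.3238,0.9461)
member 1 (0-2): L=3.8770, (cx,cy)=(1.0000,0.0000)
member 2 (1-2): L=5.5387, (cx,cy)=(0.3840,-0.9233)
member 3 (1-3): L=4.1493, (cx,cy)=(0.9992,-0.0400)
member 4 (2-3): L=5.3441, (cx,cy)=(0.3778,0.9259)
member 5 (2-4): L=3.9230, (cx,cy)=(1.0000,0.0000)
member 6 (3-4): L=5.3017, (cx,cy)=(0.3591,-0.9333)
solve A·x = −loads:
  F[0-1] = -1535.0715 N (compression)
  F[0-2] = +2026.8942 N (tension)
  F[1-2] = -1797.6364 N (compression)
  F[1-3] = -1337.6267 N (compression)
  F[2-3] = +1792.6584 N (tension)
  F[2-4] = +659.2857 N (tension)
  F[3-4] = -1835.7819 N (compression)
  Rx@0 = -1529.8900 N
  Ry@0 = +1452.3881 N
  Ry@4 = +1713.3119 N

-1835.782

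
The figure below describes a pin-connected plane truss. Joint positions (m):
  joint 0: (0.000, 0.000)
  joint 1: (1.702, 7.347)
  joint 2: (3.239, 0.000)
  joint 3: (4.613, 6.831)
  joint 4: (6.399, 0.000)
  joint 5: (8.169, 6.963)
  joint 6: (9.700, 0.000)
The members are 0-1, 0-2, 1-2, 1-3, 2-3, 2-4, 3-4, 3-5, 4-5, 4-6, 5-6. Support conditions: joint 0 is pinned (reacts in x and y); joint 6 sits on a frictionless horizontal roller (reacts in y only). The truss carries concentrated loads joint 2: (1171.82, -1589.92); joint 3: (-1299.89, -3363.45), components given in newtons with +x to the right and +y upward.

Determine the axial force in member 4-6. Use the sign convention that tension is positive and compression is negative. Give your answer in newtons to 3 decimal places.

N=7 nodes, M=11 members, R=3 reactions → 2N=14, M+R=14
member 0 (0-1): L=7.5416, (cx,cy)=(0.2257,0.9742)
member 1 (0-2): L=3.2390, (cx,cy)=(1.0000,0.0000)
member 2 (1-2): L=7.5060, (cx,cy)=(0.2048,-0.9788)
member 3 (1-3): L=2.9564, (cx,cy)=(0.9847,-0.1745)
member 4 (2-3): L=6.9678, (cx,cy)=(0.1972,0.9804)
member 5 (2-4): L=3.1600, (cx,cy)=(1.0000,0.0000)
member 6 (3-4): L=7.0606, (cx,cy)=(0.2530,-0.9675)
member 7 (3-5): L=3.5584, (cx,cy)=(0.9993,0.0371)
member 8 (4-5): L=7.1844, (cx,cy)=(0.2464,0.9692)
member 9 (4-6): L=3.3010, (cx,cy)=(1.0000,0.0000)
member 10 (5-6): L=7.1293, (cx,cy)=(0.2147,-0.9767)
solve A·x = −loads:
  F[0-1] = -3837.3393 N (compression)
  F[0-2] = +737.9506 N (tension)
  F[1-2] = +4129.2234 N (tension)
  F[1-3] = -1738.2352 N (compression)
  F[2-3] = -2500.9131 N (compression)
  F[2-4] = +904.8252 N (tension)
  F[3-4] = -1278.1845 N (compression)
  F[3-5] = -581.9060 N (compression)
  F[4-5] = +1275.9448 N (tension)
  F[4-6] = +267.1567 N (tension)
  F[5-6] = -1244.0547 N (compression)
  Rx@0 = +128.0700 N
  Ry@0 = +3738.3394 N
  Ry@6 = +1215.0306 N

267.157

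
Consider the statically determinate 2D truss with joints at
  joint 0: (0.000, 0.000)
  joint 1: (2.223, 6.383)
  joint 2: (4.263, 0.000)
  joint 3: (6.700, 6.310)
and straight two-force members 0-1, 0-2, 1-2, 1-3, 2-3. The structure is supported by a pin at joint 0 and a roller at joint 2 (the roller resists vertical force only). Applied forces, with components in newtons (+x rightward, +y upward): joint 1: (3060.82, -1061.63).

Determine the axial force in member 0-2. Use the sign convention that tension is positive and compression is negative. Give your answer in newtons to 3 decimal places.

1641.644

N=4 nodes, M=5 members, R=3 reactions → 2N=8, M+R=8
member 0 (0-1): L=6.7590, (cx,cy)=(0.3289,0.9444)
member 1 (0-2): L=4.2630, (cx,cy)=(1.0000,0.0000)
member 2 (1-2): L=6.7011, (cx,cy)=(0.3044,-0.9525)
member 3 (1-3): L=4.4776, (cx,cy)=(0.9999,-0.0163)
member 4 (2-3): L=6.7642, (cx,cy)=(0.3603,0.9328)
solve A·x = −loads:
  F[0-1] = +4315.0011 N (tension)
  F[0-2] = +1641.6438 N (tension)
  F[1-2] = -5392.5312 N (compression)
  F[1-3] = -0.0000 N (compression)
  F[2-3] = +0.0000 N (tension)
  Rx@0 = -3060.8200 N
  Ry@0 = -4074.9446 N
  Ry@2 = +5136.5746 N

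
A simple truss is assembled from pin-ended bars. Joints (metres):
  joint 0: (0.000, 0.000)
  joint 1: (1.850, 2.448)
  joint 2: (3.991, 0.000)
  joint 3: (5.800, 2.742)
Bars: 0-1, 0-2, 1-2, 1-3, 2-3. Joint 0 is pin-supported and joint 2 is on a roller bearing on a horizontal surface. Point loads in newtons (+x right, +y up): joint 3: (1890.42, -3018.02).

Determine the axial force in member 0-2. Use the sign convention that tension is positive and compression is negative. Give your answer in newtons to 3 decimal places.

-124.918

N=4 nodes, M=5 members, R=3 reactions → 2N=8, M+R=8
member 0 (0-1): L=3.0684, (cx,cy)=(0.6029,0.7978)
member 1 (0-2): L=3.9910, (cx,cy)=(1.0000,0.0000)
member 2 (1-2): L=3.2522, (cx,cy)=(0.6583,-0.7527)
member 3 (1-3): L=3.9609, (cx,cy)=(0.9972,0.0742)
member 4 (2-3): L=3.2850, (cx,cy)=(0.5507,0.8347)
solve A·x = −loads:
  F[0-1] = +3342.6514 N (tension)
  F[0-2] = -124.9182 N (compression)
  F[1-2] = -3139.1914 N (compression)
  F[1-3] = +4093.2547 N (tension)
  F[2-3] = -3979.6354 N (compression)
  Rx@0 = -1890.4200 N
  Ry@0 = -2666.7827 N
  Ry@2 = +5684.8027 N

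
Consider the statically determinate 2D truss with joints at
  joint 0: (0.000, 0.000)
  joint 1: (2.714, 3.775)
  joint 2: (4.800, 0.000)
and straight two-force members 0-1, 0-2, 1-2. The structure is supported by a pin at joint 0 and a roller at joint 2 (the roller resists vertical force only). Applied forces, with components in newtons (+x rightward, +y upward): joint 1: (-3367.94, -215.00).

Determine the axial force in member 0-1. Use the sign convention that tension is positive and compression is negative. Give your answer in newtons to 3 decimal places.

N=3 nodes, M=3 members, R=3 reactions → 2N=6, M+R=6
member 0 (0-1): L=4.6493, (cx,cy)=(0.5837,0.8119)
member 1 (0-2): L=4.8000, (cx,cy)=(1.0000,0.0000)
member 2 (1-2): L=4.3130, (cx,cy)=(0.4837,-0.8753)
solve A·x = −loads:
  F[0-1] = -3377.3097 N (compression)
  F[0-2] = -1396.4761 N (compression)
  F[1-2] = +2887.3489 N (tension)
  Rx@0 = +3367.9400 N
  Ry@0 = +2742.1799 N
  Ry@2 = -2527.1799 N

-3377.310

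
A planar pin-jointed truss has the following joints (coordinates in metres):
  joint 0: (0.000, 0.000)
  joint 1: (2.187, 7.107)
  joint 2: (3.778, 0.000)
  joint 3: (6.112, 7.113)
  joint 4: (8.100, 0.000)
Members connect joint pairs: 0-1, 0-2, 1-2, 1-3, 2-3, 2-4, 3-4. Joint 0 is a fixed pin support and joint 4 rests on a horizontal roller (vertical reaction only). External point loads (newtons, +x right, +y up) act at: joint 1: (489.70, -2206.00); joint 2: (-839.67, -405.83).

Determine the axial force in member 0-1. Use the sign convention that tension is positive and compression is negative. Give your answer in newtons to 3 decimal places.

N=5 nodes, M=7 members, R=3 reactions → 2N=10, M+R=10
member 0 (0-1): L=7.4359, (cx,cy)=(0.2941,0.9558)
member 1 (0-2): L=3.7780, (cx,cy)=(1.0000,0.0000)
member 2 (1-2): L=7.2829, (cx,cy)=(0.2185,-0.9758)
member 3 (1-3): L=3.9250, (cx,cy)=(1.0000,0.0015)
member 4 (2-3): L=7.4861, (cx,cy)=(0.3118,0.9502)
member 5 (2-4): L=4.3220, (cx,cy)=(1.0000,0.0000)
member 6 (3-4): L=7.3856, (cx,cy)=(0.2692,-0.9631)
solve A·x = −loads:
  F[0-1] = -1461.9166 N (compression)
  F[0-2] = +80.0004 N (tension)
  F[1-2] = -829.9176 N (compression)
  F[1-3] = -738.3702 N (compression)
  F[2-3] = +1279.4770 N (tension)
  F[2-4] = +339.4590 N (tension)
  F[3-4] = -1261.1191 N (compression)
  Rx@0 = +349.9700 N
  Ry@0 = +1397.2565 N
  Ry@4 = +1214.5735 N

-1461.917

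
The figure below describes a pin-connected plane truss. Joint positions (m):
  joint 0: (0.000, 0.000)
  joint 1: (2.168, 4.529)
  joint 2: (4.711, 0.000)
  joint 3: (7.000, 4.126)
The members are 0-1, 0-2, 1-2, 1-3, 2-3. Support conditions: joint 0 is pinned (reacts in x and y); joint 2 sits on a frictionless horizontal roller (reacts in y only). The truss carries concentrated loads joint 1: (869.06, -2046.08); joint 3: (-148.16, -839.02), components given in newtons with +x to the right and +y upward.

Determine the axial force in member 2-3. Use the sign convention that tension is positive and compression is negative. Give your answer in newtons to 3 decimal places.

N=4 nodes, M=5 members, R=3 reactions → 2N=8, M+R=8
member 0 (0-1): L=5.0212, (cx,cy)=(0.4318,0.9020)
member 1 (0-2): L=4.7110, (cx,cy)=(1.0000,0.0000)
member 2 (1-2): L=5.1941, (cx,cy)=(0.4896,-0.8720)
member 3 (1-3): L=4.8488, (cx,cy)=(0.9965,-0.0831)
member 4 (2-3): L=4.7184, (cx,cy)=(0.4851,0.8744)
solve A·x = −loads:
  F[0-1] = +9.8841 N (tension)
  F[0-2] = +716.6323 N (tension)
  F[1-2] = -2385.7877 N (compression)
  F[1-3] = +304.3276 N (tension)
  F[2-3] = -930.5609 N (compression)
  Rx@0 = -720.9000 N
  Ry@0 = -8.9153 N
  Ry@2 = +2894.0153 N

-930.561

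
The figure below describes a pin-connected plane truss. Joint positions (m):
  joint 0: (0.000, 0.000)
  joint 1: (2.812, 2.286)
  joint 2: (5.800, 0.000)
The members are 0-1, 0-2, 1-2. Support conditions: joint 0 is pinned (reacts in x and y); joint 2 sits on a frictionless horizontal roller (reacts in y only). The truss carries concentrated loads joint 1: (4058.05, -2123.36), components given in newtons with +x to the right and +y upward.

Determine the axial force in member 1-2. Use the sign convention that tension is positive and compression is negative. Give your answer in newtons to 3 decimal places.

-4326.490

N=3 nodes, M=3 members, R=3 reactions → 2N=6, M+R=6
member 0 (0-1): L=3.6240, (cx,cy)=(0.7759,0.6308)
member 1 (0-2): L=5.8000, (cx,cy)=(1.0000,0.0000)
member 2 (1-2): L=3.7622, (cx,cy)=(0.7942,-0.6076)
solve A·x = −loads:
  F[0-1] = +801.4183 N (tension)
  F[0-2] = +3436.1934 N (tension)
  F[1-2] = -4326.4897 N (compression)
  Rx@0 = -4058.0500 N
  Ry@0 = -505.5349 N
  Ry@2 = +2628.8949 N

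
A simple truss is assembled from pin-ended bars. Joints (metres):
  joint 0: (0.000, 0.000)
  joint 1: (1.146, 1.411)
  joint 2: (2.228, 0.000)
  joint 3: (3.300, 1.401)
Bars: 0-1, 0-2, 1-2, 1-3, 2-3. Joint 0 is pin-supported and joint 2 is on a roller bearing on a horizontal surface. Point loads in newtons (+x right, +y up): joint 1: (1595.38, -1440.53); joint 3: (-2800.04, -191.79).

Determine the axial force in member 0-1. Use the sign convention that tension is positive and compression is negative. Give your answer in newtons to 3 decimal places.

-1749.018

N=4 nodes, M=5 members, R=3 reactions → 2N=8, M+R=8
member 0 (0-1): L=1.8178, (cx,cy)=(0.6304,0.7762)
member 1 (0-2): L=2.2280, (cx,cy)=(1.0000,0.0000)
member 2 (1-2): L=1.7781, (cx,cy)=(0.6085,-0.7935)
member 3 (1-3): L=2.1540, (cx,cy)=(1.0000,-0.0046)
member 4 (2-3): L=1.7641, (cx,cy)=(0.6077,0.7942)
solve A·x = −loads:
  F[0-1] = -1749.0180 N (compression)
  F[0-2] = -101.9957 N (compression)
  F[1-2] = -88.9835 N (compression)
  F[1-3] = -2643.9250 N (compression)
  F[2-3] = -256.9495 N (compression)
  Rx@0 = +1204.6600 N
  Ry@0 = +1357.6434 N
  Ry@2 = +274.6766 N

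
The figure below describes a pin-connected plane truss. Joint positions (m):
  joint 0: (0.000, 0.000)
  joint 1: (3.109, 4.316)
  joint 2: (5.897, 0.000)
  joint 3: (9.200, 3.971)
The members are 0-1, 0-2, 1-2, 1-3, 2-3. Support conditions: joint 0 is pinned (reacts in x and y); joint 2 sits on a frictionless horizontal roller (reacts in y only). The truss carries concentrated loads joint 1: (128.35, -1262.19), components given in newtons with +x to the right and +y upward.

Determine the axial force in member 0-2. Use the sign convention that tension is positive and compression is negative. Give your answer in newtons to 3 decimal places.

N=4 nodes, M=5 members, R=3 reactions → 2N=8, M+R=8
member 0 (0-1): L=5.3192, (cx,cy)=(0.5845,0.8114)
member 1 (0-2): L=5.8970, (cx,cy)=(1.0000,0.0000)
member 2 (1-2): L=5.1382, (cx,cy)=(0.5426,-0.8400)
member 3 (1-3): L=6.1008, (cx,cy)=(0.9984,-0.0566)
member 4 (2-3): L=5.1651, (cx,cy)=(0.6395,0.7688)
solve A·x = −loads:
  F[0-1] = -619.6711 N (compression)
  F[0-2] = +490.5403 N (tension)
  F[1-2] = -904.0459 N (compression)
  F[1-3] = +0.0000 N (tension)
  F[2-3] = -0.0000 N (compression)
  Rx@0 = -128.3500 N
  Ry@0 = +502.8026 N
  Ry@2 = +759.3874 N

490.540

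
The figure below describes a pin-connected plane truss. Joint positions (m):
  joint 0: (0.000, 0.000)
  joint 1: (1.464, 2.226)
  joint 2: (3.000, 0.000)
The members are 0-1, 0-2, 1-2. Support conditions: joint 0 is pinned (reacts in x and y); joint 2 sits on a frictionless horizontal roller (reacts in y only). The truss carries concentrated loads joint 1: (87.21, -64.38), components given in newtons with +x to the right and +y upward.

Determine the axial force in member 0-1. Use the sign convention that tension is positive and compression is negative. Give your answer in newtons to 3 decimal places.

N=3 nodes, M=3 members, R=3 reactions → 2N=6, M+R=6
member 0 (0-1): L=2.6643, (cx,cy)=(0.5495,0.8355)
member 1 (0-2): L=3.0000, (cx,cy)=(1.0000,0.0000)
member 2 (1-2): L=2.7045, (cx,cy)=(0.5679,-0.8231)
solve A·x = −loads:
  F[0-1] = +37.9980 N (tension)
  F[0-2] = +66.3304 N (tension)
  F[1-2] = -116.7911 N (compression)
  Rx@0 = -87.2100 N
  Ry@0 = -31.7473 N
  Ry@2 = +96.1273 N

37.998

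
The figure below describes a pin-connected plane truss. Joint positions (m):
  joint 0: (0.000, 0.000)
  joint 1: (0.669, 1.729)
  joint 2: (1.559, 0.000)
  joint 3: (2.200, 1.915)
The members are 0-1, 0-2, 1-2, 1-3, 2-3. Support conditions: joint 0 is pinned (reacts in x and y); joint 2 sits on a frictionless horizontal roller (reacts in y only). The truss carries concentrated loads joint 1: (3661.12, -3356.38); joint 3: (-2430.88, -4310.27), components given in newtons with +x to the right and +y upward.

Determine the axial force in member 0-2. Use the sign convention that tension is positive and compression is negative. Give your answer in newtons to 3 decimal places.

N=4 nodes, M=5 members, R=3 reactions → 2N=8, M+R=8
member 0 (0-1): L=1.8539, (cx,cy)=(0.3609,0.9326)
member 1 (0-2): L=1.5590, (cx,cy)=(1.0000,0.0000)
member 2 (1-2): L=1.9446, (cx,cy)=(0.4577,-0.8891)
member 3 (1-3): L=1.5423, (cx,cy)=(0.9927,0.1206)
member 4 (2-3): L=2.0194, (cx,cy)=(0.3174,0.9483)
solve A·x = −loads:
  F[0-1] = +997.7237 N (tension)
  F[0-2] = +870.2035 N (tension)
  F[1-2] = -4962.2216 N (compression)
  F[1-3] = -1037.5805 N (compression)
  F[2-3] = -4413.3663 N (compression)
  Rx@0 = -1230.2400 N
  Ry@0 = -930.4979 N
  Ry@2 = +8597.1479 N

870.204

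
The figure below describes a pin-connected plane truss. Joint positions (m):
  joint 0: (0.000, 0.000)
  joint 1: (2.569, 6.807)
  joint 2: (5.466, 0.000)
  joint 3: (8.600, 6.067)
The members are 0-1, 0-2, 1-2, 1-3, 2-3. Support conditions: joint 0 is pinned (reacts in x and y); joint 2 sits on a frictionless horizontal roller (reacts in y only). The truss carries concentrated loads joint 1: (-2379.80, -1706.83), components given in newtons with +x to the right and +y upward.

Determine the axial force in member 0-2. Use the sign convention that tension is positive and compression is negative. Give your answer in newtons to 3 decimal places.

N=4 nodes, M=5 members, R=3 reactions → 2N=8, M+R=8
member 0 (0-1): L=7.2756, (cx,cy)=(0.3531,0.9356)
member 1 (0-2): L=5.4660, (cx,cy)=(1.0000,0.0000)
member 2 (1-2): L=7.3978, (cx,cy)=(0.3916,-0.9201)
member 3 (1-3): L=6.0762, (cx,cy)=(0.9926,-0.1218)
member 4 (2-3): L=6.8286, (cx,cy)=(0.4589,0.8885)
solve A·x = −loads:
  F[0-1] = -4134.5949 N (compression)
  F[0-2] = -919.8917 N (compression)
  F[1-2] = +2349.0510 N (tension)
  F[1-3] = -0.0000 N (compression)
  F[2-3] = +0.0000 N (tension)
  Rx@0 = +2379.8000 N
  Ry@0 = +3868.2739 N
  Ry@2 = -2161.4439 N

-919.892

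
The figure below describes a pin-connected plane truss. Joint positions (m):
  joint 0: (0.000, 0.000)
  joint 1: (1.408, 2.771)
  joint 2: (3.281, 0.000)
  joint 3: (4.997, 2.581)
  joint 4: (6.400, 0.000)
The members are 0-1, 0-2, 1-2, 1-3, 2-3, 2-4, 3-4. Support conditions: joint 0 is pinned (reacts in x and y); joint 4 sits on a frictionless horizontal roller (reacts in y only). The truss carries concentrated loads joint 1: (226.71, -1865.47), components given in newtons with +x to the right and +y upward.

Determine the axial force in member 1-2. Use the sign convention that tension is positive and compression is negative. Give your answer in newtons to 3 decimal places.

-575.906

N=5 nodes, M=7 members, R=3 reactions → 2N=10, M+R=10
member 0 (0-1): L=3.1082, (cx,cy)=(0.4530,0.8915)
member 1 (0-2): L=3.2810, (cx,cy)=(1.0000,0.0000)
member 2 (1-2): L=3.3446, (cx,cy)=(0.5600,-0.8285)
member 3 (1-3): L=3.5940, (cx,cy)=(0.9986,-0.0529)
member 4 (2-3): L=3.0994, (cx,cy)=(0.5537,0.8327)
member 5 (2-4): L=3.1190, (cx,cy)=(1.0000,0.0000)
member 6 (3-4): L=2.9377, (cx,cy)=(0.4776,-0.8786)
solve A·x = −loads:
  F[0-1] = -1522.0288 N (compression)
  F[0-2] = +916.1820 N (tension)
  F[1-2] = -575.9056 N (compression)
  F[1-3] = -594.5052 N (compression)
  F[2-3] = +572.9643 N (tension)
  F[2-4] = +276.4479 N (tension)
  F[3-4] = -578.8424 N (compression)
  Rx@0 = -226.7100 N
  Ry@0 = +1356.9083 N
  Ry@4 = +508.5617 N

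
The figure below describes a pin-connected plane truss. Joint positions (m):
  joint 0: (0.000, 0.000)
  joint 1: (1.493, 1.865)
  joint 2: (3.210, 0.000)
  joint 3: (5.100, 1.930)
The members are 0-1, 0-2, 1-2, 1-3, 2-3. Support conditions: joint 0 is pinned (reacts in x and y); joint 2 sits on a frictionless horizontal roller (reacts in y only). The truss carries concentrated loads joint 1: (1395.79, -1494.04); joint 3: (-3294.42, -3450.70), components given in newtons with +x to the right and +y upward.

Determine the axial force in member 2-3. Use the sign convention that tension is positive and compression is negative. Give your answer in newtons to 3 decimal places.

N=4 nodes, M=5 members, R=3 reactions → 2N=8, M+R=8
member 0 (0-1): L=2.3890, (cx,cy)=(0.6250,0.7807)
member 1 (0-2): L=3.2100, (cx,cy)=(1.0000,0.0000)
member 2 (1-2): L=2.5350, (cx,cy)=(0.6773,-0.7357)
member 3 (1-3): L=3.6076, (cx,cy)=(0.9998,0.0180)
member 4 (2-3): L=2.7013, (cx,cy)=(0.6997,0.7145)
solve A·x = −loads:
  F[0-1] = +80.3988 N (tension)
  F[0-2] = -1948.8753 N (compression)
  F[1-2] = -2113.9866 N (compression)
  F[1-3] = +86.2996 N (tension)
  F[2-3] = -4831.8976 N (compression)
  Rx@0 = +1898.6300 N
  Ry@0 = -62.7645 N
  Ry@2 = +5007.5045 N

-4831.898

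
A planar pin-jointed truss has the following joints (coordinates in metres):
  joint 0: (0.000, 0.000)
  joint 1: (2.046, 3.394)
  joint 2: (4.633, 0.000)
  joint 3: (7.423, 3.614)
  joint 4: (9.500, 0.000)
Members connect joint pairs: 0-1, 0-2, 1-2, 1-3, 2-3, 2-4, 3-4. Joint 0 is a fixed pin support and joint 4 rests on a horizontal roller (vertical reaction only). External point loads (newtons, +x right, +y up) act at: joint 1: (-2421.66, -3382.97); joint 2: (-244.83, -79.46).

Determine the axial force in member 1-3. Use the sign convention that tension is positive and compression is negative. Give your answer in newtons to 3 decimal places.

136.164

N=5 nodes, M=7 members, R=3 reactions → 2N=10, M+R=10
member 0 (0-1): L=3.9630, (cx,cy)=(0.5163,0.8564)
member 1 (0-2): L=4.6330, (cx,cy)=(1.0000,0.0000)
member 2 (1-2): L=4.2675, (cx,cy)=(0.6062,-0.7953)
member 3 (1-3): L=5.3815, (cx,cy)=(0.9992,0.0409)
member 4 (2-3): L=4.5656, (cx,cy)=(0.6111,0.7916)
member 5 (2-4): L=4.8670, (cx,cy)=(1.0000,0.0000)
member 6 (3-4): L=4.1683, (cx,cy)=(0.4983,-0.8670)
solve A·x = −loads:
  F[0-1] = -4157.1352 N (compression)
  F[0-2] = -520.2616 N (compression)
  F[1-2] = +229.9236 N (tension)
  F[1-3] = +136.1644 N (tension)
  F[2-3] = -130.6276 N (compression)
  F[2-4] = -56.2259 N (compression)
  F[3-4] = +112.8396 N (tension)
  Rx@0 = +2666.4900 N
  Ry@0 = +3560.2636 N
  Ry@4 = -97.8336 N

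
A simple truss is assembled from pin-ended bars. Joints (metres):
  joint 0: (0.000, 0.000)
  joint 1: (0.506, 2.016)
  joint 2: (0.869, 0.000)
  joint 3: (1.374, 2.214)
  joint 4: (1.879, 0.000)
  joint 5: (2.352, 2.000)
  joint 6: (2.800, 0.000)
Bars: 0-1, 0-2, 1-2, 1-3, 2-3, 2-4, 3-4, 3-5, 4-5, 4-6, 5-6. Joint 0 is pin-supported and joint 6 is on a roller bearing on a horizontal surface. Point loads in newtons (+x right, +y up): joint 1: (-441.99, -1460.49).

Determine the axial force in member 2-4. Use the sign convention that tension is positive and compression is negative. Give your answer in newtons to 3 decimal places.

-34.975

N=7 nodes, M=11 members, R=3 reactions → 2N=14, M+R=14
member 0 (0-1): L=2.0785, (cx,cy)=(0.2434,0.9699)
member 1 (0-2): L=0.8690, (cx,cy)=(1.0000,0.0000)
member 2 (1-2): L=2.0484, (cx,cy)=(0.1772,-0.9842)
member 3 (1-3): L=0.8903, (cx,cy)=(0.9750,0.2224)
member 4 (2-3): L=2.2709, (cx,cy)=(0.2224,0.9750)
member 5 (2-4): L=1.0100, (cx,cy)=(1.0000,0.0000)
member 6 (3-4): L=2.2709, (cx,cy)=(0.2224,-0.9750)
member 7 (3-5): L=1.0011, (cx,cy)=(0.9769,-0.2138)
member 8 (4-5): L=2.0552, (cx,cy)=(0.2302,0.9732)
member 9 (4-6): L=0.9210, (cx,cy)=(1.0000,0.0000)
member 10 (5-6): L=2.0496, (cx,cy)=(0.2186,-0.9758)
solve A·x = −loads:
  F[0-1] = -1561.7764 N (compression)
  F[0-2] = -61.7894 N (compression)
  F[1-2] = +66.7543 N (tension)
  F[1-3] = +51.2432 N (tension)
  F[2-3] = -67.3851 N (compression)
  F[2-4] = -34.9746 N (compression)
  F[3-4] = +50.3600 N (tension)
  F[3-5] = +24.3379 N (tension)
  F[4-5] = -50.4534 N (compression)
  F[4-6] = -12.1635 N (compression)
  F[5-6] = +55.6470 N (tension)
  Rx@0 = +441.9900 N
  Ry@0 = +1514.7914 N
  Ry@6 = -54.3014 N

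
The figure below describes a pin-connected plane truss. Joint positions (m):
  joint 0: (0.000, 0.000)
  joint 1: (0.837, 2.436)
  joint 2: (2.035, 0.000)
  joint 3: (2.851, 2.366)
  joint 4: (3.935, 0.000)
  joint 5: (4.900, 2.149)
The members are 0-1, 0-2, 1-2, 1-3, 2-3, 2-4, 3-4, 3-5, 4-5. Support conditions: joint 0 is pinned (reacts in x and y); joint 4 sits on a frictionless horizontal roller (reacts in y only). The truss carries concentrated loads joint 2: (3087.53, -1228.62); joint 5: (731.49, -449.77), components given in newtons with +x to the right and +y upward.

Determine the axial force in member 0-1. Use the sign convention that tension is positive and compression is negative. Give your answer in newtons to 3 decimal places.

-88.239

N=6 nodes, M=9 members, R=3 reactions → 2N=12, M+R=12
member 0 (0-1): L=2.5758, (cx,cy)=(0.3249,0.9457)
member 1 (0-2): L=2.0350, (cx,cy)=(1.0000,0.0000)
member 2 (1-2): L=2.7146, (cx,cy)=(0.4413,-0.8974)
member 3 (1-3): L=2.0152, (cx,cy)=(0.9994,-0.0347)
member 4 (2-3): L=2.5028, (cx,cy)=(0.3260,0.9454)
member 5 (2-4): L=1.9000, (cx,cy)=(1.0000,0.0000)
member 6 (3-4): L=2.6025, (cx,cy)=(0.4165,-0.9091)
member 7 (3-5): L=2.0605, (cx,cy)=(0.9944,-0.1053)
member 8 (4-5): L=2.3557, (cx,cy)=(0.4096,0.9122)
solve A·x = −loads:
  F[0-1] = -88.2392 N (compression)
  F[0-2] = +3847.6933 N (tension)
  F[1-2] = +95.7433 N (tension)
  F[1-3] = -70.9686 N (compression)
  F[2-3] = +1208.7555 N (tension)
  F[2-4] = +408.3132 N (tension)
  F[3-4] = -1363.4418 N (compression)
  F[3-5] = +896.0641 N (tension)
  F[4-5] = -389.5873 N (compression)
  Rx@0 = -3819.0200 N
  Ry@0 = +83.4506 N
  Ry@4 = +1594.9394 N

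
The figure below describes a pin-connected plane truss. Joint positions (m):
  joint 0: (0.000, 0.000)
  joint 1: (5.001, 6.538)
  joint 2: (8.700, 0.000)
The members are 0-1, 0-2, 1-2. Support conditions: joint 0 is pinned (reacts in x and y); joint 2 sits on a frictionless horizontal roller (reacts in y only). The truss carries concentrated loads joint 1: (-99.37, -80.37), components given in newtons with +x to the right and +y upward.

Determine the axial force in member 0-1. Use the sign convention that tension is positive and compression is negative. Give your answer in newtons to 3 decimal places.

N=3 nodes, M=3 members, R=3 reactions → 2N=6, M+R=6
member 0 (0-1): L=8.2314, (cx,cy)=(0.6076,0.7943)
member 1 (0-2): L=8.7000, (cx,cy)=(1.0000,0.0000)
member 2 (1-2): L=7.5119, (cx,cy)=(0.4924,-0.8704)
solve A·x = −loads:
  F[0-1] = -137.0389 N (compression)
  F[0-2] = -16.1115 N (compression)
  F[1-2] = +32.7189 N (tension)
  Rx@0 = +99.3700 N
  Ry@0 = +108.8471 N
  Ry@2 = -28.4771 N

-137.039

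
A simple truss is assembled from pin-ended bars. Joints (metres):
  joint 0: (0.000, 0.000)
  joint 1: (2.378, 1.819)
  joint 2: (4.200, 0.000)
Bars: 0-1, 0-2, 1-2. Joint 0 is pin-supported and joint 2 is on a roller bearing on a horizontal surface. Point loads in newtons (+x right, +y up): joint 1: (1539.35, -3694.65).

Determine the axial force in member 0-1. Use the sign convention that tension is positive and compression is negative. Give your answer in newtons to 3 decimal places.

-1540.731

N=3 nodes, M=3 members, R=3 reactions → 2N=6, M+R=6
member 0 (0-1): L=2.9939, (cx,cy)=(0.7943,0.6076)
member 1 (0-2): L=4.2000, (cx,cy)=(1.0000,0.0000)
member 2 (1-2): L=2.5746, (cx,cy)=(0.7077,-0.7065)
solve A·x = −loads:
  F[0-1] = -1540.7311 N (compression)
  F[0-2] = +2763.1104 N (tension)
  F[1-2] = -3904.4125 N (compression)
  Rx@0 = -1539.3500 N
  Ry@0 = +936.0892 N
  Ry@2 = +2758.5608 N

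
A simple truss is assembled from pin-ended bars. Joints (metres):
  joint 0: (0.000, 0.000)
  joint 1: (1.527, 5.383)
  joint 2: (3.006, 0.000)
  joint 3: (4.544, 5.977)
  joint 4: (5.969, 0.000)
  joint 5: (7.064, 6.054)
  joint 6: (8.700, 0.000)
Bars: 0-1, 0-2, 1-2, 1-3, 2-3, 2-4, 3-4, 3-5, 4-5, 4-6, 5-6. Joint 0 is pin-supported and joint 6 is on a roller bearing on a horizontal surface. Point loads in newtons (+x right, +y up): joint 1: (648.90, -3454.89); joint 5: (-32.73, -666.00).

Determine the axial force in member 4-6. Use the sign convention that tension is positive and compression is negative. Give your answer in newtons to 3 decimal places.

412.344

N=7 nodes, M=11 members, R=3 reactions → 2N=14, M+R=14
member 0 (0-1): L=5.5954, (cx,cy)=(0.2729,0.9620)
member 1 (0-2): L=3.0060, (cx,cy)=(1.0000,0.0000)
member 2 (1-2): L=5.5825, (cx,cy)=(0.2649,-0.9643)
member 3 (1-3): L=3.0749, (cx,cy)=(0.9812,0.1932)
member 4 (2-3): L=6.1717, (cx,cy)=(0.2492,0.9685)
member 5 (2-4): L=2.9630, (cx,cy)=(1.0000,0.0000)
member 6 (3-4): L=6.1445, (cx,cy)=(0.2319,-0.9727)
member 7 (3-5): L=2.5212, (cx,cy)=(0.9995,0.0305)
member 8 (4-5): L=6.1522, (cx,cy)=(0.1780,0.9840)
member 9 (4-6): L=2.7310, (cx,cy)=(1.0000,0.0000)
member 10 (5-6): L=6.2712, (cx,cy)=(0.2609,-0.9654)
solve A·x = −loads:
  F[0-1] = -2697.4032 N (compression)
  F[0-2] = +1352.2997 N (tension)
  F[1-2] = -1114.2619 N (compression)
  F[1-3] = -1110.7436 N (compression)
  F[2-3] = +1109.4462 N (tension)
  F[2-4] = +780.6159 N (tension)
  F[3-4] = -902.9475 N (compression)
  F[3-5] = -604.2217 N (compression)
  F[4-5] = +892.5814 N (tension)
  F[4-6] = +412.3445 N (tension)
  F[5-6] = -1580.6093 N (compression)
  Rx@0 = -616.1700 N
  Ry@0 = +2595.0139 N
  Ry@6 = +1525.8761 N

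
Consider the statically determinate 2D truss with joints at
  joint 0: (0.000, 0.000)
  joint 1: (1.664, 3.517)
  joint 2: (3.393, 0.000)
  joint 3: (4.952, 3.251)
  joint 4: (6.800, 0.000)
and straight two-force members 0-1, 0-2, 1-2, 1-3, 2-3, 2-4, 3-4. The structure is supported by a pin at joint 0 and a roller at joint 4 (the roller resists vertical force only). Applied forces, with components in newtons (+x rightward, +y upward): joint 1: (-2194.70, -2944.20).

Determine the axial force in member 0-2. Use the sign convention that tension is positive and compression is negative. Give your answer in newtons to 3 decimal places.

N=5 nodes, M=7 members, R=3 reactions → 2N=10, M+R=10
member 0 (0-1): L=3.8908, (cx,cy)=(0.4277,0.9039)
member 1 (0-2): L=3.3930, (cx,cy)=(1.0000,0.0000)
member 2 (1-2): L=3.9190, (cx,cy)=(0.4412,-0.8974)
member 3 (1-3): L=3.2987, (cx,cy)=(0.9967,-0.0806)
member 4 (2-3): L=3.6055, (cx,cy)=(0.4324,0.9017)
member 5 (2-4): L=3.4070, (cx,cy)=(1.0000,0.0000)
member 6 (3-4): L=3.7395, (cx,cy)=(0.4942,-0.8694)
solve A·x = −loads:
  F[0-1] = -3715.8226 N (compression)
  F[0-2] = -605.5262 N (compression)
  F[1-2] = +424.3360 N (tension)
  F[1-3] = +419.6837 N (tension)
  F[2-3] = -422.3288 N (compression)
  F[2-4] = -235.7031 N (compression)
  F[3-4] = +476.9586 N (tension)
  Rx@0 = +2194.7000 N
  Ry@0 = +3358.8487 N
  Ry@4 = -414.6487 N

-605.526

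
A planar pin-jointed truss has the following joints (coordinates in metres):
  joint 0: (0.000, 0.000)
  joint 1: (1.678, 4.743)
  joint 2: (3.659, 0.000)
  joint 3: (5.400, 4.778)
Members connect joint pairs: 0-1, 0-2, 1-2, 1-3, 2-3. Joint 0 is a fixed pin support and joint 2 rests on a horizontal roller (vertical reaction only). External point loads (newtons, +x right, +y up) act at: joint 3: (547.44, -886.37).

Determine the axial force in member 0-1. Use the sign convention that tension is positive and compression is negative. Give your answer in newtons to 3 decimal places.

N=4 nodes, M=5 members, R=3 reactions → 2N=8, M+R=8
member 0 (0-1): L=5.0311, (cx,cy)=(0.3335,0.9427)
member 1 (0-2): L=3.6590, (cx,cy)=(1.0000,0.0000)
member 2 (1-2): L=5.1401, (cx,cy)=(0.3854,-0.9227)
member 3 (1-3): L=3.7222, (cx,cy)=(1.0000,0.0094)
member 4 (2-3): L=5.0853, (cx,cy)=(0.3424,0.9396)
solve A·x = −loads:
  F[0-1] = +1205.6395 N (tension)
  F[0-2] = +145.3267 N (tension)
  F[1-2] = -1222.8599 N (compression)
  F[1-3] = +873.4454 N (tension)
  F[2-3] = -952.1204 N (compression)
  Rx@0 = -547.4400 N
  Ry@0 = -1136.6052 N
  Ry@2 = +2022.9752 N

1205.639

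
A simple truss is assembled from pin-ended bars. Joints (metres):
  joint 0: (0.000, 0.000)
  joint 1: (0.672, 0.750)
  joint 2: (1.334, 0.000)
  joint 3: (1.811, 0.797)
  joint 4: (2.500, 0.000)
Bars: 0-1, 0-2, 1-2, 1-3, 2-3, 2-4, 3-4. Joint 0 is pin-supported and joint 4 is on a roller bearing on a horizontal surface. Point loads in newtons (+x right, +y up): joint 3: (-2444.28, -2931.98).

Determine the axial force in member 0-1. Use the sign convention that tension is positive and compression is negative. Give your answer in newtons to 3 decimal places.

N=5 nodes, M=7 members, R=3 reactions → 2N=10, M+R=10
member 0 (0-1): L=1.0070, (cx,cy)=(0.6673,0.7448)
member 1 (0-2): L=1.3340, (cx,cy)=(1.0000,0.0000)
member 2 (1-2): L=1.0004, (cx,cy)=(0.6618,-0.7497)
member 3 (1-3): L=1.1400, (cx,cy)=(0.9991,0.0412)
member 4 (2-3): L=0.9288, (cx,cy)=(0.5135,0.8581)
member 5 (2-4): L=1.1660, (cx,cy)=(1.0000,0.0000)
member 6 (3-4): L=1.0535, (cx,cy)=(0.6540,-0.7565)
solve A·x = −loads:
  F[0-1] = -2131.2384 N (compression)
  F[0-2] = -1022.0680 N (compression)
  F[1-2] = +1967.2441 N (tension)
  F[1-3] = -2726.3615 N (compression)
  F[2-3] = -1718.8547 N (compression)
  F[2-4] = +1162.4734 N (tension)
  F[3-4] = -1777.5081 N (compression)
  Rx@0 = +2444.2800 N
  Ry@0 = +1587.2902 N
  Ry@4 = +1344.6898 N

-2131.238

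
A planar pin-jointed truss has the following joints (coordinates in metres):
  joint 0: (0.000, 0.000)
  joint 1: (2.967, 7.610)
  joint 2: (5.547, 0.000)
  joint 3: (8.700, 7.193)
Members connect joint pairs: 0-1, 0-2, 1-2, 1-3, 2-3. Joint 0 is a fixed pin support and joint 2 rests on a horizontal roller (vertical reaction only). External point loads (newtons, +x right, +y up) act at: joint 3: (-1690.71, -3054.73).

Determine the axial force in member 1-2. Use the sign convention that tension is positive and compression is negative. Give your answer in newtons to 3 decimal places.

507.724

N=4 nodes, M=5 members, R=3 reactions → 2N=8, M+R=8
member 0 (0-1): L=8.1679, (cx,cy)=(0.3632,0.9317)
member 1 (0-2): L=5.5470, (cx,cy)=(1.0000,0.0000)
member 2 (1-2): L=8.0355, (cx,cy)=(0.3211,-0.9471)
member 3 (1-3): L=5.7481, (cx,cy)=(0.9974,-0.0725)
member 4 (2-3): L=7.8537, (cx,cy)=(0.4015,0.9159)
solve A·x = −loads:
  F[0-1] = -489.4866 N (compression)
  F[0-2] = -1512.9042 N (compression)
  F[1-2] = +507.7236 N (tension)
  F[1-3] = -341.7247 N (compression)
  F[2-3] = -3362.3857 N (compression)
  Rx@0 = +1690.7100 N
  Ry@0 = +456.0507 N
  Ry@2 = +2598.6793 N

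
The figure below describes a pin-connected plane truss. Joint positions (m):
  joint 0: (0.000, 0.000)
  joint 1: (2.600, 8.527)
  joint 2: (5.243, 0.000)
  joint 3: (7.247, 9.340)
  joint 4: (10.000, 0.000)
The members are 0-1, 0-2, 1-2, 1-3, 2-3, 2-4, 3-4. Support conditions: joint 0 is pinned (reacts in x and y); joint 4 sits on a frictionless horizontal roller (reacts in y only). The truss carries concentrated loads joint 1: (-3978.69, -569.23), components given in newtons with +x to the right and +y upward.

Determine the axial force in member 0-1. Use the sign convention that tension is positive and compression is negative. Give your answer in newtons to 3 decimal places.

-3987.211

N=5 nodes, M=7 members, R=3 reactions → 2N=10, M+R=10
member 0 (0-1): L=8.9146, (cx,cy)=(0.2917,0.9565)
member 1 (0-2): L=5.2430, (cx,cy)=(1.0000,0.0000)
member 2 (1-2): L=8.9272, (cx,cy)=(0.2961,-0.9552)
member 3 (1-3): L=4.7176, (cx,cy)=(0.9850,0.1723)
member 4 (2-3): L=9.5526, (cx,cy)=(0.2098,0.9777)
member 5 (2-4): L=4.7570, (cx,cy)=(1.0000,0.0000)
member 6 (3-4): L=9.7373, (cx,cy)=(0.2827,-0.9592)
solve A·x = −loads:
  F[0-1] = -3987.2113 N (compression)
  F[0-2] = -2815.7917 N (compression)
  F[1-2] = +3711.4050 N (tension)
  F[1-3] = +1743.0684 N (tension)
  F[2-3] = -3625.7011 N (compression)
  F[2-4] = -956.3666 N (compression)
  F[3-4] = +3382.6403 N (tension)
  Rx@0 = +3978.6900 N
  Ry@0 = +3813.8592 N
  Ry@4 = -3244.6292 N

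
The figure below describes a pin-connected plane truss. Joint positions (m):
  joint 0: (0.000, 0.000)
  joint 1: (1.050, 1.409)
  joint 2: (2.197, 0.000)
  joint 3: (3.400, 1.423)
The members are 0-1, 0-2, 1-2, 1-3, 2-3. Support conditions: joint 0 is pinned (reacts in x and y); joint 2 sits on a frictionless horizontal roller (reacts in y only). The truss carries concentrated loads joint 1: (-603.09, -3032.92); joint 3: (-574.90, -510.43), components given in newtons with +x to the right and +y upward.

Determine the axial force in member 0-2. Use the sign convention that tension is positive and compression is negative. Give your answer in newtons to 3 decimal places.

N=4 nodes, M=5 members, R=3 reactions → 2N=8, M+R=8
member 0 (0-1): L=1.7572, (cx,cy)=(0.5975,0.8018)
member 1 (0-2): L=2.1970, (cx,cy)=(1.0000,0.0000)
member 2 (1-2): L=1.8168, (cx,cy)=(0.6313,-0.7755)
member 3 (1-3): L=2.3500, (cx,cy)=(1.0000,0.0060)
member 4 (2-3): L=1.8634, (cx,cy)=(0.6456,0.7637)
solve A·x = −loads:
  F[0-1] = -2572.9103 N (compression)
  F[0-2] = +359.4236 N (tension)
  F[1-2] = -1251.6898 N (compression)
  F[1-3] = -144.1123 N (compression)
  F[2-3] = -667.2655 N (compression)
  Rx@0 = +1177.9900 N
  Ry@0 = +2063.0626 N
  Ry@2 = +1480.2874 N

359.424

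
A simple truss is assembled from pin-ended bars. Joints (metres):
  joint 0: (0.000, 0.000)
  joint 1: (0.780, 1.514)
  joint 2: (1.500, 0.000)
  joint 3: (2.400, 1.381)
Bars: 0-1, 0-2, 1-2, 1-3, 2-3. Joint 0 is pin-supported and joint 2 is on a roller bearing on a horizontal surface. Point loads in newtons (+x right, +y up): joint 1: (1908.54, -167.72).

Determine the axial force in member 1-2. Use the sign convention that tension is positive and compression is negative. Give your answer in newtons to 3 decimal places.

-2229.664

N=4 nodes, M=5 members, R=3 reactions → 2N=8, M+R=8
member 0 (0-1): L=1.7031, (cx,cy)=(0.4580,0.8890)
member 1 (0-2): L=1.5000, (cx,cy)=(1.0000,0.0000)
member 2 (1-2): L=1.6765, (cx,cy)=(0.4295,-0.9031)
member 3 (1-3): L=1.6255, (cx,cy)=(0.9966,-0.0818)
member 4 (2-3): L=1.6484, (cx,cy)=(0.5460,0.8378)
solve A·x = −loads:
  F[0-1] = +2076.4121 N (tension)
  F[0-2] = +957.5750 N (tension)
  F[1-2] = -2229.6645 N (compression)
  F[1-3] = -0.0000 N (tension)
  F[2-3] = +0.0000 N (tension)
  Rx@0 = -1908.5400 N
  Ry@0 = -1845.8474 N
  Ry@2 = +2013.5674 N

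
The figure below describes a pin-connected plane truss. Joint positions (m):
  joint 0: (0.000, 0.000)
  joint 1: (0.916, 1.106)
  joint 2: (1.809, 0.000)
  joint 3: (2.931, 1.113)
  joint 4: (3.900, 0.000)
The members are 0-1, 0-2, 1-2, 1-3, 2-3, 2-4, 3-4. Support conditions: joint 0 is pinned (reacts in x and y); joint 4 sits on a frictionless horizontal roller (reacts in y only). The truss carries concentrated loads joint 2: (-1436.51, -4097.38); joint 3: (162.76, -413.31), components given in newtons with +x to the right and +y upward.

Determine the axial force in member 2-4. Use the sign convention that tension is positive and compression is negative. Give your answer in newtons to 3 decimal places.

N=5 nodes, M=7 members, R=3 reactions → 2N=10, M+R=10
member 0 (0-1): L=1.4361, (cx,cy)=(0.6379,0.7702)
member 1 (0-2): L=1.8090, (cx,cy)=(1.0000,0.0000)
member 2 (1-2): L=1.4215, (cx,cy)=(0.6282,-0.7780)
member 3 (1-3): L=2.0150, (cx,cy)=(1.0000,0.0035)
member 4 (2-3): L=1.5804, (cx,cy)=(0.7099,0.7043)
member 5 (2-4): L=2.0910, (cx,cy)=(1.0000,0.0000)
member 6 (3-4): L=1.4757, (cx,cy)=(0.6566,-0.7542)
solve A·x = −loads:
  F[0-1] = -2925.4612 N (compression)
  F[0-2] = +592.2633 N (tension)
  F[1-2] = +2879.3920 N (tension)
  F[1-3] = -3674.8871 N (compression)
  F[2-3] = +2636.9445 N (tension)
  F[2-4] = +1965.5303 N (tension)
  F[3-4] = -2993.3534 N (compression)
  Rx@0 = +1273.7500 N
  Ry@0 = +2253.0685 N
  Ry@4 = +2257.6215 N

1965.530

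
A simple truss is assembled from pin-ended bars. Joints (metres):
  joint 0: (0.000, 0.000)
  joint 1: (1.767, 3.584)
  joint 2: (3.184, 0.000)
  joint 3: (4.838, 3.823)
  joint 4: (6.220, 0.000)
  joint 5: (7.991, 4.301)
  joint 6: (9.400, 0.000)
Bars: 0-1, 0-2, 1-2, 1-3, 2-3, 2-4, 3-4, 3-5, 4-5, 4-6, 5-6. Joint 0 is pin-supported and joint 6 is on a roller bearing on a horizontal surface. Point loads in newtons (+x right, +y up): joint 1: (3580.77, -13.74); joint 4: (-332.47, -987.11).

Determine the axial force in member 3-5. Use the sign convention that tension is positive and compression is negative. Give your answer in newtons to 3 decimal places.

N=7 nodes, M=11 members, R=3 reactions → 2N=14, M+R=14
member 0 (0-1): L=3.9959, (cx,cy)=(0.4422,0.8969)
member 1 (0-2): L=3.1840, (cx,cy)=(1.0000,0.0000)
member 2 (1-2): L=3.8540, (cx,cy)=(0.3677,-0.9300)
member 3 (1-3): L=3.0803, (cx,cy)=(0.9970,0.0776)
member 4 (2-3): L=4.1655, (cx,cy)=(0.3971,0.9178)
member 5 (2-4): L=3.0360, (cx,cy)=(1.0000,0.0000)
member 6 (3-4): L=4.0651, (cx,cy)=(0.3400,-0.9404)
member 7 (3-5): L=3.1890, (cx,cy)=(0.9887,0.1499)
member 8 (4-5): L=4.6513, (cx,cy)=(0.3807,0.9247)
member 9 (4-6): L=3.1800, (cx,cy)=(1.0000,0.0000)
member 10 (5-6): L=4.5259, (cx,cy)=(0.3113,-0.9503)
solve A·x = −loads:
  F[0-1] = +1137.4195 N (tension)
  F[0-2] = +2745.3314 N (tension)
  F[1-2] = -1328.4793 N (compression)
  F[1-3] = -2597.1830 N (compression)
  F[2-3] = +1346.0929 N (tension)
  F[2-4] = +1722.3834 N (tension)
  F[3-4] = -1356.3097 N (compression)
  F[3-5] = -1611.9664 N (compression)
  F[4-5] = +2446.9439 N (tension)
  F[4-6] = +662.0824 N (tension)
  F[5-6] = -2126.7046 N (compression)
  Rx@0 = -3248.3000 N
  Ry@0 = -1020.1694 N
  Ry@6 = +2021.0194 N

-1611.966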